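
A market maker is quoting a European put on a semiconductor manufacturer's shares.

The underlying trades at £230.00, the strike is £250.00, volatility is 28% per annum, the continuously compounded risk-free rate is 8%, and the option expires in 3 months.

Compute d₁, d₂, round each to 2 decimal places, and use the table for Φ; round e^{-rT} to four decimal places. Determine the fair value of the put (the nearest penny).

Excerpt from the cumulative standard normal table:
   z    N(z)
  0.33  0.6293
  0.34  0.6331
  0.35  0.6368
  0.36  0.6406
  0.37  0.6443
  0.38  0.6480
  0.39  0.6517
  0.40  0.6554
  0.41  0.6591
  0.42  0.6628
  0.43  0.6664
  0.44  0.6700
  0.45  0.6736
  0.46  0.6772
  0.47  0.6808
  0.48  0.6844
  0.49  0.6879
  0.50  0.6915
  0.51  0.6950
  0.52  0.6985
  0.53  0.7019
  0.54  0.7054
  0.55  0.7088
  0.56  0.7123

T = 0.25;  σ√T = 0.1400
d₁ = [ln(230/250) + (0.08 + ½·0.28²)·0.25] / (σ√T) = (-0.0834 + 0.0298) / 0.1400 = -0.3827 ⇒ -0.38
d₂ = -0.3827 − 0.1400 = -0.5227 ⇒ -0.52
e^(−rT) = e^(−0.08·0.25) = 0.9802
N(−d₂) = N(0.52) = 0.6985;  N(−d₁) = N(0.38) = 0.6480
P = 250·0.9802·0.6985 − 230·0.6480 = 171.1674 − 149.0400 = 22.1274

£22.13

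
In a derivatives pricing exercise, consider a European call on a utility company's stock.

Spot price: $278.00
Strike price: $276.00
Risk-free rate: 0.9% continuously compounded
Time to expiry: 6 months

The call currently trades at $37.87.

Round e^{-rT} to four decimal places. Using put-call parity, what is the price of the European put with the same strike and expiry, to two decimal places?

e^(−rT) = e^(−0.009·0.5) = 0.9955
Put-call parity: C − P = S − K·e^(−rT) = 278 − 276·0.9955 = 278 − 274.7580 = 3.2420
P = C − (C − P) = 37.87 − (3.2420) = 34.6280

$34.63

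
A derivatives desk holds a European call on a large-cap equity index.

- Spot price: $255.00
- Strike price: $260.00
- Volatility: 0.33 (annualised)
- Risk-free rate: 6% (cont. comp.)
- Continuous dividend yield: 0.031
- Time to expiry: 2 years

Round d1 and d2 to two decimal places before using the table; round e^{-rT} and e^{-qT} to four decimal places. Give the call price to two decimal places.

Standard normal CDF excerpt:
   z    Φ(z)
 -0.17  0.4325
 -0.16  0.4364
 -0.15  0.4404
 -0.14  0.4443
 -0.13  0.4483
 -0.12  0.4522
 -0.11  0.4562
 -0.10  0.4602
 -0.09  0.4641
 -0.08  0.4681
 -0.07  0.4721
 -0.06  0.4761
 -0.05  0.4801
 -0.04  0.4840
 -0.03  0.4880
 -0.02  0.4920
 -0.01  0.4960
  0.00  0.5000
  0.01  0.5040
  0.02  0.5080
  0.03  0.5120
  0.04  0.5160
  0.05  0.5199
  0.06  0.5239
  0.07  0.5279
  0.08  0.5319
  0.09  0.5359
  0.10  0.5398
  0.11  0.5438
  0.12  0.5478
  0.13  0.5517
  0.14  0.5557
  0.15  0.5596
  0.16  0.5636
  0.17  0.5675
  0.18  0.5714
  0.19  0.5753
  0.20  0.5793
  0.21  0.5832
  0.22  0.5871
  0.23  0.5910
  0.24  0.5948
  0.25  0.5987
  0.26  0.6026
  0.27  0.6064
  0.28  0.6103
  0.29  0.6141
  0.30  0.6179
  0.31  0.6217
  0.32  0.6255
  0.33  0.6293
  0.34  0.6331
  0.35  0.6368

$48.36

σ√T = 0.33·√2 = 0.4667
d₁ = [ln(255/260) + (0.06 − 0.031 + ½·0.33²)·2] / (σ√T) = (-0.0194 + 0.1669) / 0.4667 = 0.3160 ≈ 0.32
d₂ = 0.3160 − 0.4667 = -0.1507 ≈ -0.15
e^(−qT) = e^(−0.031·2) = 0.9399;  e^(−rT) = e^(−0.06·2) = 0.8869
N(d₁) = N(0.32) = 0.6255;  N(d₂) = N(-0.15) = 0.4404
C = 255·0.9399·0.6255 − 260·0.8869·0.4404 = 149.9164 − 101.5536 = 48.3628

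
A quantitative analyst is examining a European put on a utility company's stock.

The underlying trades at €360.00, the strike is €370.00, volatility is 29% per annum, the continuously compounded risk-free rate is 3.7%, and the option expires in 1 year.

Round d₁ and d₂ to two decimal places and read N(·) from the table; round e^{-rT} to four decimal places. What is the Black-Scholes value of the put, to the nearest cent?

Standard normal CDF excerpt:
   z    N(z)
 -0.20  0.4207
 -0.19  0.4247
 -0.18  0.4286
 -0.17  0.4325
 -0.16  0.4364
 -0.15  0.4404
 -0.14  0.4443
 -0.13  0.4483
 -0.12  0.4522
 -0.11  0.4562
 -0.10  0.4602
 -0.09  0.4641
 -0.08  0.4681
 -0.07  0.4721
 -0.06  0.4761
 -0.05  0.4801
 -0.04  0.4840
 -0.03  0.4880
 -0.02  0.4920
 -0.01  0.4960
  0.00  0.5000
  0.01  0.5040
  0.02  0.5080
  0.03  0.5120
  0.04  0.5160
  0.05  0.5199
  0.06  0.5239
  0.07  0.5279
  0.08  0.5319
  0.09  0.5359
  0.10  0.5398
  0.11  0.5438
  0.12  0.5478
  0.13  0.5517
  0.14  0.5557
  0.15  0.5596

€39.61

T = 1;  σ√T = 0.2900
ln(S/K) + (r + σ²/2)T = ln(360/370) + (0.037 + 0.29²/2)·1 = -0.0274 + 0.0790 = 0.0517
d₁ = 0.0517 / 0.2900 = 0.1781 ⇒ 0.18
d₂ = d₁ − σ√T = 0.1781 − 0.2900 = -0.1119 ⇒ -0.11
e^(−rT) = e^(−0.037·1) = 0.9637
N(−d₂) = N(0.11) = 0.5438;  N(−d₁) = N(-0.18) = 0.4286
P = 370·0.9637·0.5438 − 360·0.4286 = 193.9022 − 154.2960 = 39.6062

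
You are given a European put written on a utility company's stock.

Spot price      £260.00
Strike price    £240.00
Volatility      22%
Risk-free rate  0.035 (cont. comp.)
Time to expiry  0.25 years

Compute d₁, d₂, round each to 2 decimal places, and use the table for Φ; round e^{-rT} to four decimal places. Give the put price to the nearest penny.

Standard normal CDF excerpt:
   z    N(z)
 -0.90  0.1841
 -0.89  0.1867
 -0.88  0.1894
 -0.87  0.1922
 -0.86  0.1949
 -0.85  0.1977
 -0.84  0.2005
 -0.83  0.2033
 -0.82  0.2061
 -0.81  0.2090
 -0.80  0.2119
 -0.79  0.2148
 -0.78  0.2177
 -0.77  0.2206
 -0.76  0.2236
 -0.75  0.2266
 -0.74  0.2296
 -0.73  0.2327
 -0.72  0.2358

£3.24

σ√T = 0.22·√0.25 = 0.1100
d₁ = [ln(260/240) + (0.035 + 0.22²/2)·0.25] / 0.1100 = [0.0800 + 0.0148] / 0.1100 = 0.8622 which rounds to 0.86
d₂ = d₁ − σ√T = 0.8622 − 0.1100 = 0.7522 which rounds to 0.75
e^(−rT) = e^(−0.035·0.25) = 0.9913
N(−d₂) = N(-0.75) = 0.2266;  N(−d₁) = N(-0.86) = 0.1949
P = 240·0.9913·0.2266 − 260·0.1949 = 53.9109 − 50.6740 = 3.2369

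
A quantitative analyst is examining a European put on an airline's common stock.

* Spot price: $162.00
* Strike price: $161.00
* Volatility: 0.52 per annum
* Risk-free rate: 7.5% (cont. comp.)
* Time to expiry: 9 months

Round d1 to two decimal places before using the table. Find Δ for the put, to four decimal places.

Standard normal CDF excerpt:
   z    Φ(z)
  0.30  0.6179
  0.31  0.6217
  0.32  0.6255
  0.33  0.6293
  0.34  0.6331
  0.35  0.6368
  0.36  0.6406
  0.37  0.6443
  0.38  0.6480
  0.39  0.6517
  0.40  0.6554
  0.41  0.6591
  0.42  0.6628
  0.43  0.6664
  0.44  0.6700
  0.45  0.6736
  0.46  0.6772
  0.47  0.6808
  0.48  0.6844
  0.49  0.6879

-0.3594

σ√T = 0.52 × 0.8660 = 0.4503
d₁ = [ln(162/161) + (0.075 + 0.52²/2)·0.75] / 0.4503 = [0.0062 + 0.1577] / 0.4503 = 0.3638 ⇒ 0.36
N(d₁) = N(0.36) = 0.6406
Δ_put = N(d₁) − 1 = 0.6406 − 1 = -0.3594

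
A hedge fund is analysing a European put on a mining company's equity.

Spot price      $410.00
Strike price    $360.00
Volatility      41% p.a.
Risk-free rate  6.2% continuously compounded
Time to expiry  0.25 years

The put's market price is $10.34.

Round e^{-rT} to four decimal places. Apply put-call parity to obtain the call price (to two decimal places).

$65.88

e^(−rT) = e^(−0.062·0.25) = 0.9846
Put-call parity: C − P = S − K·e^(−rT) = 410 − 360·0.9846 = 410 − 354.4560 = 55.5440
C = P + (C − P) = 10.34 + (55.5440) = 65.8840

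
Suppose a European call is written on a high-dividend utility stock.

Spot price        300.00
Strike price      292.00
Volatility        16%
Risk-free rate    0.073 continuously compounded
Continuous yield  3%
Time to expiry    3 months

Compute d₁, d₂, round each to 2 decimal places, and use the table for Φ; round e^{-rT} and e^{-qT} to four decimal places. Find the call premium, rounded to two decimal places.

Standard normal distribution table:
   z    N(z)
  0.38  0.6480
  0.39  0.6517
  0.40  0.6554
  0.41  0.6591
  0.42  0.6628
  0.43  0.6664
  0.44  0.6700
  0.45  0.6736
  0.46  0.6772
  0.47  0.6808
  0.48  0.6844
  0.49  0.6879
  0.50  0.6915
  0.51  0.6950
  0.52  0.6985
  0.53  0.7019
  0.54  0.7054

15.87

σ√T = 0.16·√0.25 = 0.0800
ln(S/K) + (r − q + σ²/2)T = ln(300/292) + (0.073 − 0.03 + 0.16²/2)·0.25 = 0.0270 + 0.0139 = 0.0410
d₁ = 0.0410 / 0.0800 = 0.5122 ≈ 0.51
d₂ = d₁ − σ√T = 0.5122 − 0.0800 = 0.4322 ≈ 0.43
exp(−qT) = exp(−0.03·0.25) = 0.9925;  exp(−rT) = exp(−0.073·0.25) = 0.9819
N(d₁) = N(0.51) = 0.6950;  N(d₂) = N(0.43) = 0.6664
C = 300·0.9925·0.6950 − 292·0.9819·0.6664 = 206.9362 − 191.0667 = 15.8695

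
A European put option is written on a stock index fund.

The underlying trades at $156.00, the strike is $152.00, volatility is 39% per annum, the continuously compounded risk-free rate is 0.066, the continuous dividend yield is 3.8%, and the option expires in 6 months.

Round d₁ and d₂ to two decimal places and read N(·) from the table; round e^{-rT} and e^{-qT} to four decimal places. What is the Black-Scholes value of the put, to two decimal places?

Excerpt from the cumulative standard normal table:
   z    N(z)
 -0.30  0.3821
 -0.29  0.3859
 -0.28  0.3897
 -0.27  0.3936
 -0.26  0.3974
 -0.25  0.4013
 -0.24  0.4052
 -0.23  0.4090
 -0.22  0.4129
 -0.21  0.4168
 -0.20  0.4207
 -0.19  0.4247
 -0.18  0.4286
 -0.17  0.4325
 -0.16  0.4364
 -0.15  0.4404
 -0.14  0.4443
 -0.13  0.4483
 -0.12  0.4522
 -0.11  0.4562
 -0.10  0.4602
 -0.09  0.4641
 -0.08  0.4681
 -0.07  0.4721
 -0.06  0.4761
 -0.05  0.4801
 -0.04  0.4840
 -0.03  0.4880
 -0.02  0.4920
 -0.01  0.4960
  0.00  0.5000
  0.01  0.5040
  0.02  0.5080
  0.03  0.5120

σ√T = 0.39 × 0.7071 = 0.2758
d₁ = [ln(156/152) + (0.066 − 0.038 + 0.39²/2)·0.5] / 0.2758 = [0.0260 + 0.0520] / 0.2758 = 0.2828 ⇒ 0.28
d₂ = d₁ − σ√T = 0.2828 − 0.2758 = 0.0071 ⇒ 0.01
e^(−qT) = e^(−0.038·0.5) = 0.9812;  e^(−rT) = e^(−0.066·0.5) = 0.9675
N(−d₂) = N(-0.01) = 0.4960;  N(−d₁) = N(-0.28) = 0.3897
P = 152·0.9675·0.4960 − 156·0.9812·0.3897 = 72.9418 − 59.6503 = 13.2915

$13.29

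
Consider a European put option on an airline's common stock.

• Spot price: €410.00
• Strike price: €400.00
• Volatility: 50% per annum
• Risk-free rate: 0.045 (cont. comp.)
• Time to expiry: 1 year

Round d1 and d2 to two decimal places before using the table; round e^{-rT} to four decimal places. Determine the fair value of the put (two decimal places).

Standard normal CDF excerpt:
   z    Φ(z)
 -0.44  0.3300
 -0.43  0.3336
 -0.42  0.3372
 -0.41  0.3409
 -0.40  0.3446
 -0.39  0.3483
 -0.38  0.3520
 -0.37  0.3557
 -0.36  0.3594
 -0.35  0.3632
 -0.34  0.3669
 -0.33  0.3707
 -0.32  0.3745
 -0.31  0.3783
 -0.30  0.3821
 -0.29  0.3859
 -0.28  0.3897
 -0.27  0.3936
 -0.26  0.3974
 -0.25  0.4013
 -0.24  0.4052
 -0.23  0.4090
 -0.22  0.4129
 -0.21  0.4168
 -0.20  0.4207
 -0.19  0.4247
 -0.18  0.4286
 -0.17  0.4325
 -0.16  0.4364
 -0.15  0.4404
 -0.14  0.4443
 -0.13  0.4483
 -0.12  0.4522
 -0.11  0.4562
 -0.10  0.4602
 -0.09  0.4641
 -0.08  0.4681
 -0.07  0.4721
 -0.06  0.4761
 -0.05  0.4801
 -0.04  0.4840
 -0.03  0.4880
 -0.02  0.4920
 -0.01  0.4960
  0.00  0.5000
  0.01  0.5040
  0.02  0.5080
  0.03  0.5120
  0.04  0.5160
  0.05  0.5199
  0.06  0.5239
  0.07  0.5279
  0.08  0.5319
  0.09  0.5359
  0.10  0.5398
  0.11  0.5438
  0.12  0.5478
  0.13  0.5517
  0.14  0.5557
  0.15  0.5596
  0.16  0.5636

€65.15

σ√T = 0.5 × 1.0000 = 0.5000
d₁ = [ln(410/400) + (0.045 + 0.5²/2)·1] / 0.5000 = [0.0247 + 0.1700] / 0.5000 = 0.3894 → 0.39
d₂ = d₁ − σ√T = 0.3894 − 0.5000 = -0.1106 → -0.11
e^(−rT) = e^(−0.045·1) = 0.9560
P = 400·0.9560·N(0.11) − 410·N(-0.39) = 400·0.9560·0.5438 − 410·0.3483 = 207.9491 − 142.8030 = 65.1461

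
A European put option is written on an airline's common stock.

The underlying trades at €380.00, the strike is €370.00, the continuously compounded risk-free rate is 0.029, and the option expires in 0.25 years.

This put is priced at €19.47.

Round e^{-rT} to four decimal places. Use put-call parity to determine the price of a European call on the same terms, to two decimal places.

€32.13

e^(−rT) = e^(−0.029·0.25) = 0.9928
Put-call parity: C − P = S − K·e^(−rT) = 380 − 370·0.9928 = 380 − 367.3360 = 12.6640
C = P + (C − P) = 19.47 + (12.6640) = 32.1340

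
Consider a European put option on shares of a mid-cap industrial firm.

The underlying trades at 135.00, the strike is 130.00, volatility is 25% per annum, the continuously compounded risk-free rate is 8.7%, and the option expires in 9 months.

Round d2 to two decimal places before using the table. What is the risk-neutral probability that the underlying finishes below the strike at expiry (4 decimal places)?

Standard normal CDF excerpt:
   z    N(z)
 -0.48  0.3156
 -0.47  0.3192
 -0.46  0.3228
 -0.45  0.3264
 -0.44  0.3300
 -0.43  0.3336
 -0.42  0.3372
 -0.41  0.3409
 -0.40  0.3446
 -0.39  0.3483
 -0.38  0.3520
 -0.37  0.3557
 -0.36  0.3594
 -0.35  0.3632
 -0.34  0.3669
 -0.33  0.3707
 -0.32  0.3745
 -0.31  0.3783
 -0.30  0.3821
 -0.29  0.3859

0.3557

T = 0.75;  σ√T = 0.2165
d₁ = [ln(135/130) + (0.087 + ½·0.25²)·0.75] / (σ√T) = (0.0377 + 0.0887) / 0.2165 = 0.5839 ⇒ 0.58
d₂ = 0.5839 − 0.2165 = 0.3674 ⇒ 0.37
Risk-neutral Pr[S_T < K] = N(−d₂) = N(-0.37) = 0.3557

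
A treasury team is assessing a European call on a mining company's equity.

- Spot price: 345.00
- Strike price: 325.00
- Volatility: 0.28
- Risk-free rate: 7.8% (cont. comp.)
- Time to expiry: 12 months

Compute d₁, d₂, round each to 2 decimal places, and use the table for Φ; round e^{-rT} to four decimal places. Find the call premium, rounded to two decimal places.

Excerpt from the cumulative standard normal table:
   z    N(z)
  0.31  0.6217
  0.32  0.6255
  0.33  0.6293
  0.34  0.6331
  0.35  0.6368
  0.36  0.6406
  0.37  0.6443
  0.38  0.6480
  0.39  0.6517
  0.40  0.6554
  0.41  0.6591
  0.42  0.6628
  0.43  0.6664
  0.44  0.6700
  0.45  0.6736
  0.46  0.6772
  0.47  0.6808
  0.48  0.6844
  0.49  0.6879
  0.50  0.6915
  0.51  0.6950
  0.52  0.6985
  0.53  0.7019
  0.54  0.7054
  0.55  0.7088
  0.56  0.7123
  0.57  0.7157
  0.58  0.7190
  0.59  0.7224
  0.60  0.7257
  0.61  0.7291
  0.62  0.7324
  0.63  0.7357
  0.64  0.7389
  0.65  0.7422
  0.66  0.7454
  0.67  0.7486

σ√T = 0.28·√1 = 0.2800
ln(S/K) + (r + σ²/2)T = ln(345/325) + (0.078 + 0.28²/2)·1 = 0.0597 + 0.1172 = 0.1769
d₁ = 0.1769 / 0.2800 = 0.6319 ≈ 0.63
d₂ = d₁ − σ√T = 0.6319 − 0.2800 = 0.3519 ≈ 0.35
e^(−rT) = e^(−0.078·1) = 0.9250
C = 345·N(0.63) − 325·0.9250·N(0.35) = 345·0.7357 − 325·0.9250·0.6368 = 253.8165 − 191.4380 = 62.3785

62.38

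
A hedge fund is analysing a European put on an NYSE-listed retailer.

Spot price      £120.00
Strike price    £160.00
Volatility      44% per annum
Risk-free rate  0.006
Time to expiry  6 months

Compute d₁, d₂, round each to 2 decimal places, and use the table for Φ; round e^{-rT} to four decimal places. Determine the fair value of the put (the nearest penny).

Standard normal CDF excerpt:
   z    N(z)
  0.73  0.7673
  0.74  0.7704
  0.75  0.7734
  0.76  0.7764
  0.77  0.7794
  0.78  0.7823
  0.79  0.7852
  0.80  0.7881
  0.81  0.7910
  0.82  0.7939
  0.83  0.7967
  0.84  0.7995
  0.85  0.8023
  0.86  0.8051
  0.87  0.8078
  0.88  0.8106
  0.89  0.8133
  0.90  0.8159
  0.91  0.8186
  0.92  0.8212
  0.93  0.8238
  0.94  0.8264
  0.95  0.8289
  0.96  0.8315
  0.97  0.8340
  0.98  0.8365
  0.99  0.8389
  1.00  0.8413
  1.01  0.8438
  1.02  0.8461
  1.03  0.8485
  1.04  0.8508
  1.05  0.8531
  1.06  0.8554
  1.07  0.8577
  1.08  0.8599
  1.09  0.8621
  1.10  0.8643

£43.65

σ√T = 0.44 × 0.7071 = 0.3111
d₁ = [ln(120/160) + (0.006 + ½·0.44²)·0.5] / (σ√T) = (-0.2877 + 0.0514) / 0.3111 = -0.7594 ⇒ -0.76
d₂ = -0.7594 − 0.3111 = -1.0706 ⇒ -1.07
exp(−rT) = exp(−0.006·0.5) = 0.9970
P = 160·0.9970·N(1.07) − 120·N(0.76) = 160·0.9970·0.8577 − 120·0.7764 = 136.8203 − 93.1680 = 43.6523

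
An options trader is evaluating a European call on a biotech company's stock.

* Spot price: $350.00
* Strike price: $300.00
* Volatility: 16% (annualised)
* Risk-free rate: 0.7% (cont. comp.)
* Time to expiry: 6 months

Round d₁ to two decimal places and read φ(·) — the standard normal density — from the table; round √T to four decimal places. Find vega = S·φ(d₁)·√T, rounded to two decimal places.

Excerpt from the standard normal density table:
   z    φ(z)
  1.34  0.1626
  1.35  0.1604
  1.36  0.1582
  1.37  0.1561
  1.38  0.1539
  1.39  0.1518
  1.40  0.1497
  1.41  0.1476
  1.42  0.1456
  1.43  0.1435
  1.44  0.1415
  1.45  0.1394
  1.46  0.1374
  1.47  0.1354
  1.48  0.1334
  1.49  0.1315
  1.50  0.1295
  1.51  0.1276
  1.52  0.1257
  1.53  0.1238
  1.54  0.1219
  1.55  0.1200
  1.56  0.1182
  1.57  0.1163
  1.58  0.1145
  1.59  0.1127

34.50

σ√T = 0.16 × 0.7071 = 0.1131
d₁ = [ln(350/300) + (0.007 + 0.16²/2)·0.5] / 0.1131 = [0.1542 + 0.0099] / 0.1131 = 1.4500 which rounds to 1.45
√T = √0.5 = 0.7071
φ(d₁) = φ(1.45) = 0.1394
vega = S·φ(d₁)·√T = 350·0.1394·0.7071 = 34.4994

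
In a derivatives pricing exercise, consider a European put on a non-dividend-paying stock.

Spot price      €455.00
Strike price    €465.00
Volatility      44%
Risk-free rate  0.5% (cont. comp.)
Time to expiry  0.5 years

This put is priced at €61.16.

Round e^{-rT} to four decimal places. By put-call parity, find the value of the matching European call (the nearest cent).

e^(−rT) = e^(−0.005·0.5) = 0.9975
Put-call parity: C − P = S − K·e^(−rT) = 455 − 465·0.9975 = 455 − 463.8375 = -8.8375
C = P + (C − P) = 61.16 + (-8.8375) = 52.3225

€52.32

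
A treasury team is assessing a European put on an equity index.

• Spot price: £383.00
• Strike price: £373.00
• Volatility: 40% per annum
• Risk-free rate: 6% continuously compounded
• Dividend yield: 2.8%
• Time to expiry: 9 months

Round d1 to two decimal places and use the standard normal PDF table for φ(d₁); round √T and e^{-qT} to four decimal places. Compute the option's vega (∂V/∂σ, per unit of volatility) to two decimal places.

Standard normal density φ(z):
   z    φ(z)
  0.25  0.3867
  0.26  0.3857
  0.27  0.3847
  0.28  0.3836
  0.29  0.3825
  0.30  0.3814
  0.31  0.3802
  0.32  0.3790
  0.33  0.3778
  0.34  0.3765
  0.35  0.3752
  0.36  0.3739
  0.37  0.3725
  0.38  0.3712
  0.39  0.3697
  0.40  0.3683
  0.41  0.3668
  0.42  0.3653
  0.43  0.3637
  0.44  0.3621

123.09

σ√T = 0.4·√0.75 = 0.3464
d₁ = [ln(383/373) + (0.06 − 0.028 + ½·0.4²)·0.75] / (σ√T) = (0.0265 + 0.0840) / 0.3464 = 0.3189 ⇒ 0.32
√T = √0.75 = 0.8660
φ(d₁) = φ(0.32) = 0.3790
e^(−qT) = e^(−0.028·0.75) = 0.9792
vega = S·e^(−qT)·φ(d₁)·√T = 383·0.9792·0.3790·0.8660 = 123.0913
(Vega is the same for a European call and put with the same parameters.)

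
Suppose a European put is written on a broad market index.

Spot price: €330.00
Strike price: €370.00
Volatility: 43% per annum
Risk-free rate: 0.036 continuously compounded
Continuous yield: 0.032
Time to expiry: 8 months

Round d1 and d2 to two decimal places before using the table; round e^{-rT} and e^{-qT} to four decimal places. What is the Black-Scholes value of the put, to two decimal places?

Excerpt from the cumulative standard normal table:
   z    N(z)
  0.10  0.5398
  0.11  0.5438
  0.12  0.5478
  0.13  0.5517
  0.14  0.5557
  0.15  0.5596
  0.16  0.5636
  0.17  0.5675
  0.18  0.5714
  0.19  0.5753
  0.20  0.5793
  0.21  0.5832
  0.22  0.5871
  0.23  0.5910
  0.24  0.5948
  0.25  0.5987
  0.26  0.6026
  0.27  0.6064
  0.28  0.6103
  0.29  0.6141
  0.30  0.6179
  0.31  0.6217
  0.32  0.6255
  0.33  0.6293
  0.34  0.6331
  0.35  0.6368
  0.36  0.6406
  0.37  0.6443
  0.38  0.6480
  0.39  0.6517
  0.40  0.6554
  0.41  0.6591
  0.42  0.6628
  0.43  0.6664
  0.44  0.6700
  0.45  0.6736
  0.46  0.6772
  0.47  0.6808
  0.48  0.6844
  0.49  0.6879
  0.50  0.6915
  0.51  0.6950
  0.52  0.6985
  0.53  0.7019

€68.98

σ√T = 0.43 × 0.8165 = 0.3511
ln(S/K) + (r − q + σ²/2)T = ln(330/370) + (0.036 − 0.032 + 0.43²/2)·0.6667 = -0.1144 + 0.0643 = -0.0501
d₁ = -0.0501 / 0.3511 = -0.1427 ⇒ -0.14
d₂ = d₁ − σ√T = -0.1427 − 0.3511 = -0.4938 ⇒ -0.49
exp(−qT) = exp(−0.032·0.6667) = 0.9789;  exp(−rT) = exp(−0.036·0.6667) = 0.9763
N(−d₂) = N(0.49) = 0.6879;  N(−d₁) = N(0.14) = 0.5557
P = 370·0.9763·0.6879 − 330·0.9789·0.5557 = 248.4908 − 179.5117 = 68.9791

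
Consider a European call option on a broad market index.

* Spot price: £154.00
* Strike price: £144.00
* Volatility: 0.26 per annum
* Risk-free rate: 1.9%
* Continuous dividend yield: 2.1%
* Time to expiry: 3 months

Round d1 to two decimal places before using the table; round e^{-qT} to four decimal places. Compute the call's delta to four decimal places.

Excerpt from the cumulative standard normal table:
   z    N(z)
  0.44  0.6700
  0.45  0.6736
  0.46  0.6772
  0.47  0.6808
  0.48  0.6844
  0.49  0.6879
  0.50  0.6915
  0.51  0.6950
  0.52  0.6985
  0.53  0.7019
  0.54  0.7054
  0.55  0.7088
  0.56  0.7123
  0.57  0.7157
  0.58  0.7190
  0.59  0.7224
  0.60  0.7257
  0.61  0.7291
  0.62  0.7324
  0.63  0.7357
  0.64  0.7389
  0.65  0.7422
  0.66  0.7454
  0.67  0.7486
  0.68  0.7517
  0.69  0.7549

0.7153

T = 0.25;  σ√T = 0.1300
ln(S/K) + (r − q + σ²/2)T = ln(154/144) + (0.019 − 0.021 + 0.26²/2)·0.25 = 0.0671 + 0.0080 = 0.0751
d₁ = 0.0751 / 0.1300 = 0.5776 → 0.58
N(d₁) = N(0.58) = 0.7190
Δ_call = e^(−qT)·N(d₁) = 0.9948·0.7190 = 0.7153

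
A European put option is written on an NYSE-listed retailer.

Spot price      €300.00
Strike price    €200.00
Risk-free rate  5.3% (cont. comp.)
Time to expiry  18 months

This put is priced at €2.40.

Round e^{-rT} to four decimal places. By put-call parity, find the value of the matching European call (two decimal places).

e^(−rT) = e^(−0.053·1.5) = 0.9236
Put-call parity: C − P = S − K·e^(−rT) = 300 − 200·0.9236 = 300 − 184.7200 = 115.2800
C = P + (C − P) = 2.40 + (115.2800) = 117.6800

€117.68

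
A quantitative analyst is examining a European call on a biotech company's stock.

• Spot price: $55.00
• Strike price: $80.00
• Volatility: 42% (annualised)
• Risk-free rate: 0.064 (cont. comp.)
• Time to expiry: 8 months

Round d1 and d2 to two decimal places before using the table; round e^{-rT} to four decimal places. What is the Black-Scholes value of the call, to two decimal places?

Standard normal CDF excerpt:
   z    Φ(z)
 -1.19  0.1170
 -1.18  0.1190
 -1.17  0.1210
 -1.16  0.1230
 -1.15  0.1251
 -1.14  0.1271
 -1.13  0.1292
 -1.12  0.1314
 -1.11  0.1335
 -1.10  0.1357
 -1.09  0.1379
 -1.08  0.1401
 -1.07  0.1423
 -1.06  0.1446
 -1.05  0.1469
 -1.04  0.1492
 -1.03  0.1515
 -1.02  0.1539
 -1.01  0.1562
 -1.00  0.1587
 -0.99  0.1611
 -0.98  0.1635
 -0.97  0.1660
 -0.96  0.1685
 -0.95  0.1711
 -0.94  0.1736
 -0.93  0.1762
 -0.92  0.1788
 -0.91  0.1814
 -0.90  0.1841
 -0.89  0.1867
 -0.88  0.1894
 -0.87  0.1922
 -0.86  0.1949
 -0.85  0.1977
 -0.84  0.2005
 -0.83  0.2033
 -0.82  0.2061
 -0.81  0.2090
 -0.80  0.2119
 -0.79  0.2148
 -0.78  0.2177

$1.91

σ√T = 0.42·√0.6667 = 0.3429
ln(S/K) + (r + σ²/2)T = ln(55/80) + (0.064 + 0.42²/2)·0.6667 = -0.3747 + 0.1015 = -0.2732
d₁ = -0.2732 / 0.3429 = -0.7967 ⇒ -0.80
d₂ = d₁ − σ√T = -0.7967 − 0.3429 = -1.1397 ⇒ -1.14
exp(−rT) = exp(−0.064·0.6667) = 0.9582
N(d₁) = N(-0.80) = 0.2119;  N(d₂) = N(-1.14) = 0.1271
C = 55·0.2119 − 80·0.9582·0.1271 = 11.6545 − 9.7430 = 1.9115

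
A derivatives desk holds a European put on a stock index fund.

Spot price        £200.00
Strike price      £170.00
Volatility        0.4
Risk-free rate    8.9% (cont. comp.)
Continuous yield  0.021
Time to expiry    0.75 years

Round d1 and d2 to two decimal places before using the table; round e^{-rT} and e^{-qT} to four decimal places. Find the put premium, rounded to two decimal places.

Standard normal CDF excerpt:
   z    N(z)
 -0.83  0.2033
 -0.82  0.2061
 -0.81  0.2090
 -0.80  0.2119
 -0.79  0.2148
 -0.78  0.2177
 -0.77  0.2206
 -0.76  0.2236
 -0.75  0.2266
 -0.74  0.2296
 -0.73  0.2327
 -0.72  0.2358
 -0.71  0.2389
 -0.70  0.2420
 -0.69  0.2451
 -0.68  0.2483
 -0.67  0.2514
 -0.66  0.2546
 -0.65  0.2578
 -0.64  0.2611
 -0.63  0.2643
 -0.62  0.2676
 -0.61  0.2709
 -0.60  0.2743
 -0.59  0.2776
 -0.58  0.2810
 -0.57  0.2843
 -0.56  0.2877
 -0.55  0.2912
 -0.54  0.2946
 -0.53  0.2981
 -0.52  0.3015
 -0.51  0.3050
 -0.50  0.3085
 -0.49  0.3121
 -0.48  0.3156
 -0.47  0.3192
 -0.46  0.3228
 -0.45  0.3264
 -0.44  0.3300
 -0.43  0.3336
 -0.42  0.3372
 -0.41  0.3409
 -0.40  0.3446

σ√T = 0.4 × 0.8660 = 0.3464
ln(S/K) + (r − q + σ²/2)T = ln(200/170) + (0.089 − 0.021 + 0.4²/2)·0.75 = 0.1625 + 0.1110 = 0.2735
d₁ = 0.2735 / 0.3464 = 0.7896 which rounds to 0.79
d₂ = d₁ − σ√T = 0.7896 − 0.3464 = 0.4432 which rounds to 0.44
e^(−qT) = e^(−0.021·0.75) = 0.9844;  e^(−rT) = e^(−0.089·0.75) = 0.9354
N(−d₂) = N(-0.44) = 0.3300;  N(−d₁) = N(-0.79) = 0.2148
P = 170·0.9354·0.3300 − 200·0.9844·0.2148 = 52.4759 − 42.2898 = 10.1861

£10.19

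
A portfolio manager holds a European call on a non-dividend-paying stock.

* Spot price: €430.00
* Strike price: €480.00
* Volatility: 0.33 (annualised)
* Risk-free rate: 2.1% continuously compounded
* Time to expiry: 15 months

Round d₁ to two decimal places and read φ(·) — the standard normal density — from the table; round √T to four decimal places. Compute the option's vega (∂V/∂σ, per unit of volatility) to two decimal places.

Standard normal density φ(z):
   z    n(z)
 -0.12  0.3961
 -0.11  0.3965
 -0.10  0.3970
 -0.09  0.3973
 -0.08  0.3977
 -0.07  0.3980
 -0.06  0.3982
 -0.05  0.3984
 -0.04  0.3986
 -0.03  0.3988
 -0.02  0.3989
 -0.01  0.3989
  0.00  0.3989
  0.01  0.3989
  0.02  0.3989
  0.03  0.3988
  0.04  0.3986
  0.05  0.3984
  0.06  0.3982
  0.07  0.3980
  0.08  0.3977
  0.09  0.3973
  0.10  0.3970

191.62

T = 1.25;  σ√T = 0.3690
d₁ = [ln(430/480) + (0.021 + 0.33²/2)·1.25] / 0.3690 = [-0.1100 + 0.0943] / 0.3690 = -0.0425 ≈ -0.04
√T = √1.25 = 1.1180
φ(d₁) = φ(-0.04) = 0.3986
vega = S·φ(d₁)·√T = 430·0.3986·1.1180 = 191.6230
(Vega is the same for a European call and put with the same parameters.)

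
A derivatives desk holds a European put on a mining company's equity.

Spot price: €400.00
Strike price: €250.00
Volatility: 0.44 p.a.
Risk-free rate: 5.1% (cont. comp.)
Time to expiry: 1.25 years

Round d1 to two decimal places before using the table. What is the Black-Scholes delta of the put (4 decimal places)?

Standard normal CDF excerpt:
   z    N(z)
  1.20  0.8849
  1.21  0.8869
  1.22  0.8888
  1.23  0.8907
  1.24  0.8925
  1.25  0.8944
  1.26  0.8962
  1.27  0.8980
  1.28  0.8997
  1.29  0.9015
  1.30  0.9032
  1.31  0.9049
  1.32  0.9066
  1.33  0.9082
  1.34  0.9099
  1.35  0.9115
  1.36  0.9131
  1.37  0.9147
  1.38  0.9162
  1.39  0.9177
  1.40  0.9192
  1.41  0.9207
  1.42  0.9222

-0.0918

σ√T = 0.44 × 1.1180 = 0.4919
d₁ = [ln(400/250) + (0.051 + 0.44²/2)·1.25] / 0.4919 = [0.4700 + 0.1847] / 0.4919 = 1.3310 → 1.33
N(d₁) = N(1.33) = 0.9082
Δ_put = N(d₁) − 1 = 0.9082 − 1 = -0.0918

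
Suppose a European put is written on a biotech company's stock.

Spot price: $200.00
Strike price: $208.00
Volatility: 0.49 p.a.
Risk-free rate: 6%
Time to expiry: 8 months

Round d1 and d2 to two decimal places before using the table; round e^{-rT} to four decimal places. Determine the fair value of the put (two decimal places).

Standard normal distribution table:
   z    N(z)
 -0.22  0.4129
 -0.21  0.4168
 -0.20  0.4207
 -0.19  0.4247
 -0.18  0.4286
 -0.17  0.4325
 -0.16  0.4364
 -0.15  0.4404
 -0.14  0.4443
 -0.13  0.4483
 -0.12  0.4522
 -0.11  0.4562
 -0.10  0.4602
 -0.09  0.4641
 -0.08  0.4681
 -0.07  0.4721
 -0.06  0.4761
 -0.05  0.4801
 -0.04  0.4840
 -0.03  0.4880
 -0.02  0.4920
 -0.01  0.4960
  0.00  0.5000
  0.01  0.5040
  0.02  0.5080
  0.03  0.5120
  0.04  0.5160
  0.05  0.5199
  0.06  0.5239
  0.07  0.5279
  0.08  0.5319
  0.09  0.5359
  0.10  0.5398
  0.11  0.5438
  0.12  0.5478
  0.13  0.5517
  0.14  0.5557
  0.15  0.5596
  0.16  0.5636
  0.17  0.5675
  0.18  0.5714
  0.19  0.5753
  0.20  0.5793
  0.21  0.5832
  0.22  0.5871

T = 0.6667;  σ√T = 0.4001
d₁ = [ln(200/208) + (0.06 + 0.49²/2)·0.6667] / 0.4001 = [-0.0392 + 0.1200] / 0.4001 = 0.2020 which rounds to 0.20
d₂ = d₁ − σ√T = 0.2020 − 0.4001 = -0.1981 which rounds to -0.20
exp(−rT) = exp(−0.06·0.6667) = 0.9608
N(−d₂) = N(0.20) = 0.5793;  N(−d₁) = N(-0.20) = 0.4207
P = 208·0.9608·0.5793 − 200·0.4207 = 115.7710 − 84.1400 = 31.6310

$31.63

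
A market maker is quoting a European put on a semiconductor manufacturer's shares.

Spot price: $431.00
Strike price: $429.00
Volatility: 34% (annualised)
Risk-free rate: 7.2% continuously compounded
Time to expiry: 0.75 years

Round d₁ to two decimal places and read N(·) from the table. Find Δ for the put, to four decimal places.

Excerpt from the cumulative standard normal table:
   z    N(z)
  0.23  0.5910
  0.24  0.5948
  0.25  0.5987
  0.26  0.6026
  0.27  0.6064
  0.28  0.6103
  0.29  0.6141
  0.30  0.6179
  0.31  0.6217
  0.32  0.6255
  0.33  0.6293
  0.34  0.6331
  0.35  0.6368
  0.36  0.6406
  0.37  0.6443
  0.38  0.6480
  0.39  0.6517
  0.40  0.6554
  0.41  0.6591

σ√T = 0.34·√0.75 = 0.2944
ln(S/K) + (r + σ²/2)T = ln(431/429) + (0.072 + 0.34²/2)·0.75 = 0.0047 + 0.0973 = 0.1020
d₁ = 0.1020 / 0.2944 = 0.3464 ⇒ 0.35
N(d₁) = N(0.35) = 0.6368
Δ_put = N(d₁) − 1 = 0.6368 − 1 = -0.3632

-0.3632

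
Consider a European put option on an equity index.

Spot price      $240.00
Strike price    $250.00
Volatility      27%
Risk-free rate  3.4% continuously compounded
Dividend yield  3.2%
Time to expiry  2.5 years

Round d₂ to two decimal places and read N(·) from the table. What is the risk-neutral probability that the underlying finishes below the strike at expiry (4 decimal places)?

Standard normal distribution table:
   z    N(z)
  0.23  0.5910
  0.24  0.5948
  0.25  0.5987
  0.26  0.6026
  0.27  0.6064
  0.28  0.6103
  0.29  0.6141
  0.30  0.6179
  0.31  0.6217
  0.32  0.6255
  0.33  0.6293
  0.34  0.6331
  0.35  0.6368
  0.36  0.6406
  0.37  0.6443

σ√T = 0.27 × 1.5811 = 0.4269
d₁ = [ln(240/250) + (0.034 − 0.032 + ½·0.27²)·2.5] / (σ√T) = (-0.0408 + 0.0961) / 0.4269 = 0.1295 which rounds to 0.13
d₂ = 0.1295 − 0.4269 = -0.2974 which rounds to -0.30
Pr(exercise) under Q = N(−d₂) = N(0.30) = 0.6179

0.6179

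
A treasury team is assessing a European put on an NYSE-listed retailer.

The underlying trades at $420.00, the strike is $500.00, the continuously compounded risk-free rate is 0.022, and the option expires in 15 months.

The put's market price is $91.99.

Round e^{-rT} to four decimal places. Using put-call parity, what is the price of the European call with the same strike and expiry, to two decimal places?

e^(−rT) = e^(−0.022·1.25) = 0.9729
Put-call parity: C − P = S − K·e^(−rT) = 420 − 500·0.9729 = 420 − 486.4500 = -66.4500
C = P + (C − P) = 91.99 + (-66.4500) = 25.5400

$25.54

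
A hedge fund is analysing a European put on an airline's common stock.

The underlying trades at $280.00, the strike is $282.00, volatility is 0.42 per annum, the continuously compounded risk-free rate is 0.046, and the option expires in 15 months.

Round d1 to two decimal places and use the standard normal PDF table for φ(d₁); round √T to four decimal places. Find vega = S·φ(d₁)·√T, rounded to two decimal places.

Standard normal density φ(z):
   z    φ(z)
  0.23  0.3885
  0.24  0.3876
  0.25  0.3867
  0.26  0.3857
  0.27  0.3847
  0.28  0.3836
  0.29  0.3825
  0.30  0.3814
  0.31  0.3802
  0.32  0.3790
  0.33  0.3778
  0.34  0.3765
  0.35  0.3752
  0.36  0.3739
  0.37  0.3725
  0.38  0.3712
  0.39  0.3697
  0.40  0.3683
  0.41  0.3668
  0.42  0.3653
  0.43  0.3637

σ√T = 0.42 × 1.1180 = 0.4696
d₁ = [ln(280/282) + (0.046 + 0.42²/2)·1.25] / 0.4696 = [-0.0071 + 0.1677] / 0.4696 = 0.3421 → 0.34
√T = √1.25 = 1.1180
φ(d₁) = φ(0.34) = 0.3765
vega = S·φ(d₁)·√T = 280·0.3765·1.1180 = 117.8596

117.86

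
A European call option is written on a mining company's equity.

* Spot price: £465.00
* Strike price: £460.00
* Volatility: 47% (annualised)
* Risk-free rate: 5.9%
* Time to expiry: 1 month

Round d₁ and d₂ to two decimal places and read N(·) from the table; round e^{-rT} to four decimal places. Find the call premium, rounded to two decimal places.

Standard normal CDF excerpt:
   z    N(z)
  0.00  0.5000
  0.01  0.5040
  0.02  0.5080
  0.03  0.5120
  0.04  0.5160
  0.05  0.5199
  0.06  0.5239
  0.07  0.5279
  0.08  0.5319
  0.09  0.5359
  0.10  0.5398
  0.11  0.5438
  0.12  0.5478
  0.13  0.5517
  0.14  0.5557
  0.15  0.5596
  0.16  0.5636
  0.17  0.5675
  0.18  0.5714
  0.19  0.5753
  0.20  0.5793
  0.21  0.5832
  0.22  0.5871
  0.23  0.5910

σ√T = 0.47 × 0.2887 = 0.1357
d₁ = [ln(465/460) + (0.059 + 0.47²/2)·0.08333] / 0.1357 = [0.0108 + 0.0141] / 0.1357 = 0.1838 which rounds to 0.18
d₂ = d₁ − σ√T = 0.1838 − 0.1357 = 0.0481 which rounds to 0.05
e^(−rT) = e^(−0.059·0.08333) = 0.9951
N(d₁) = N(0.18) = 0.5714;  N(d₂) = N(0.05) = 0.5199
C = 465·0.5714 − 460·0.9951·0.5199 = 265.7010 − 237.9821 = 27.7189

£27.72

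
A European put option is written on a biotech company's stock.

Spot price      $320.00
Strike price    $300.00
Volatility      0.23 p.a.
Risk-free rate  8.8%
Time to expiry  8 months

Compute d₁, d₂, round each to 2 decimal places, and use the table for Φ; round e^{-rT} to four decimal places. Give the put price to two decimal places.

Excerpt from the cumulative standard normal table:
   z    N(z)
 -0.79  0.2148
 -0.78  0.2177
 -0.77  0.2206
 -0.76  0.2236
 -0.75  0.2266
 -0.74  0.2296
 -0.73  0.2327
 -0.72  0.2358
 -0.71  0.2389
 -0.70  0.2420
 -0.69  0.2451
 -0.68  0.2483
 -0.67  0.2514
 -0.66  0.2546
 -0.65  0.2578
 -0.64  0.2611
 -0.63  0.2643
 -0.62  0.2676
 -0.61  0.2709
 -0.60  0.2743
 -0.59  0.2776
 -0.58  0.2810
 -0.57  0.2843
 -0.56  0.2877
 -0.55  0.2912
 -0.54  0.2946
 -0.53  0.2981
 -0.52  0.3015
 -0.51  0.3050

$8.88

T = 0.6667;  σ√T = 0.1878
d₁ = [ln(320/300) + (0.088 + ½·0.23²)·0.6667] / (σ√T) = (0.0645 + 0.0763) / 0.1878 = 0.7500 → 0.75
d₂ = 0.7500 − 0.1878 = 0.5622 → 0.56
exp(−rT) = exp(−0.088·0.6667) = 0.9430
N(−d₂) = N(-0.56) = 0.2877;  N(−d₁) = N(-0.75) = 0.2266
P = 300·0.9430·0.2877 − 320·0.2266 = 81.3903 − 72.5120 = 8.8783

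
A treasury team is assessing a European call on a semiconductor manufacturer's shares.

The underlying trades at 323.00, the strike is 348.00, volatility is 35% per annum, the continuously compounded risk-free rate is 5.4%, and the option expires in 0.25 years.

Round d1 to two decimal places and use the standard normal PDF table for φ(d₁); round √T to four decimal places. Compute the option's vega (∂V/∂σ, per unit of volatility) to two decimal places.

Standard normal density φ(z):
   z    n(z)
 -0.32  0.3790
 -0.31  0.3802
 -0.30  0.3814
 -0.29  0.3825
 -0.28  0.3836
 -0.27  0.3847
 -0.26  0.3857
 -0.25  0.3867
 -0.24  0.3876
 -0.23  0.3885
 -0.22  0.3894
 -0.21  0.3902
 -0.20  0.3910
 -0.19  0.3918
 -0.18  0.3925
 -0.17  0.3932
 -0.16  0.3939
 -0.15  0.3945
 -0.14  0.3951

T = 0.25;  σ√T = 0.1750
d₁ = [ln(323/348) + (0.054 + 0.35²/2)·0.25] / 0.1750 = [-0.0746 + 0.0288] / 0.1750 = -0.2614 ⇒ -0.26
√T = √0.25 = 0.5000
φ(d₁) = φ(-0.26) = 0.3857
vega = S·φ(d₁)·√T = 323·0.3857·0.5000 = 62.2905

62.29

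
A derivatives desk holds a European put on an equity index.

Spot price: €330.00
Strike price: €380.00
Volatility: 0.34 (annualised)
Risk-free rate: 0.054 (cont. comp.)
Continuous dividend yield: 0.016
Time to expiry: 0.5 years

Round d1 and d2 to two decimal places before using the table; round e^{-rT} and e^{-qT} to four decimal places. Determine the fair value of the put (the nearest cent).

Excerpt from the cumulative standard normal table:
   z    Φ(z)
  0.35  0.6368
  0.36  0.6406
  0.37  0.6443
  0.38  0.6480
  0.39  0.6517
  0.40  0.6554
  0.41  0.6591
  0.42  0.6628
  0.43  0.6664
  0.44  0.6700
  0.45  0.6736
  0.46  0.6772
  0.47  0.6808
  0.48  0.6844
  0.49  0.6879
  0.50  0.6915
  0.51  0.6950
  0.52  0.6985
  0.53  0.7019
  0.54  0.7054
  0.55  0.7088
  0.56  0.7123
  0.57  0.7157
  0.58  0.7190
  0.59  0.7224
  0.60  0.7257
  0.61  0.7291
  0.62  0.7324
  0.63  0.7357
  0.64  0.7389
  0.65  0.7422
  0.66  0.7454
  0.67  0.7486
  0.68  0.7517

€58.79

σ√T = 0.34·√0.5 = 0.2404
ln(S/K) + (r − q + σ²/2)T = ln(330/380) + (0.054 − 0.016 + 0.34²/2)·0.5 = -0.1411 + 0.0479 = -0.0932
d₁ = -0.0932 / 0.2404 = -0.3876 ≈ -0.39
d₂ = d₁ − σ√T = -0.3876 − 0.2404 = -0.6280 ≈ -0.63
exp(−qT) = exp(−0.016·0.5) = 0.9920;  exp(−rT) = exp(−0.054·0.5) = 0.9734
N(−d₂) = N(0.63) = 0.7357;  N(−d₁) = N(0.39) = 0.6517
P = 380·0.9734·0.7357 − 330·0.9920·0.6517 = 272.1295 − 213.3405 = 58.7890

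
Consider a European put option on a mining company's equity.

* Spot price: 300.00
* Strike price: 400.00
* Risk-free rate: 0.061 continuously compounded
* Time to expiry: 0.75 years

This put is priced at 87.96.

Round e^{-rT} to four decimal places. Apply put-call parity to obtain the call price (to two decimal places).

5.84

exp(−rT) = exp(−0.061·0.75) = 0.9553
Put-call parity: C − P = S − K·e^(−rT) = 300 − 400·0.9553 = 300 − 382.1200 = -82.1200
C = P + (C − P) = 87.96 + (-82.1200) = 5.8400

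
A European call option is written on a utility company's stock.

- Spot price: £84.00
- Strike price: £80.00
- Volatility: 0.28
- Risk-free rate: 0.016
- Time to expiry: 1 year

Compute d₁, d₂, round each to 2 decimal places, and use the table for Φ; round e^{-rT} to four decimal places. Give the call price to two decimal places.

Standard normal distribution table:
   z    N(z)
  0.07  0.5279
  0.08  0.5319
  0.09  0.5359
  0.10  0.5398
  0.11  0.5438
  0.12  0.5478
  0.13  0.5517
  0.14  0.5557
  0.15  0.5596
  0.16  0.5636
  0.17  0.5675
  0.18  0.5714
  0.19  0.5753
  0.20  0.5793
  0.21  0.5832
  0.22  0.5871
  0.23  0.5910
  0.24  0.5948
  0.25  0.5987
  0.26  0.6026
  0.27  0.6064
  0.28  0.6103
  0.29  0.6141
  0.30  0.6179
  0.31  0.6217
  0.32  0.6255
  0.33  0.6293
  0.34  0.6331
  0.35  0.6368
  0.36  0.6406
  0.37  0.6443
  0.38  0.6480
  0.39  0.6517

T = 1;  σ√T = 0.2800
d₁ = [ln(84/80) + (0.016 + ½·0.28²)·1] / (σ√T) = (0.0488 + 0.0552) / 0.2800 = 0.3714 ≈ 0.37
d₂ = 0.3714 − 0.2800 = 0.0914 ≈ 0.09
e^(−rT) = e^(−0.016·1) = 0.9841
N(d₁) = N(0.37) = 0.6443;  N(d₂) = N(0.09) = 0.5359
C = 84·0.6443 − 80·0.9841·0.5359 = 54.1212 − 42.1903 = 11.9309

£11.93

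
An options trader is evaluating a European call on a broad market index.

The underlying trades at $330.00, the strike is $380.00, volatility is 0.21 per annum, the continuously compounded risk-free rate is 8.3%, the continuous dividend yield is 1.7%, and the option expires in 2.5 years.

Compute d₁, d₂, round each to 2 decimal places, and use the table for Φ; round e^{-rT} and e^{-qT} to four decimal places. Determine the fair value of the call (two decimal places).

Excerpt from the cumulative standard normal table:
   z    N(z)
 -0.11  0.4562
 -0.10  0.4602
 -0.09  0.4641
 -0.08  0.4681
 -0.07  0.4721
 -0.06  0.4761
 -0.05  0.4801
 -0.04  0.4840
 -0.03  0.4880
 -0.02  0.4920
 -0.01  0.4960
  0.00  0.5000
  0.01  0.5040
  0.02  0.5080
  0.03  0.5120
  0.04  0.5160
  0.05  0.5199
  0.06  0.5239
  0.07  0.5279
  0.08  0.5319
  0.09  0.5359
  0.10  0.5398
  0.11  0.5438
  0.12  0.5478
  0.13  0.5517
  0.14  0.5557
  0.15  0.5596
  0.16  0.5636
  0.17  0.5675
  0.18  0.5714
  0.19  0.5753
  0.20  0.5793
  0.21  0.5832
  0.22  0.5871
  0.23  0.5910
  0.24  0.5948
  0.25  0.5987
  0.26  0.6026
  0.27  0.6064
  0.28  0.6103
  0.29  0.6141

σ√T = 0.21·√2.5 = 0.3320
d₁ = [ln(330/380) + (0.083 − 0.017 + 0.21²/2)·2.5] / 0.3320 = [-0.1411 + 0.2201] / 0.3320 = 0.2381 → 0.24
d₂ = d₁ − σ√T = 0.2381 − 0.3320 = -0.0940 → -0.09
exp(−qT) = exp(−0.017·2.5) = 0.9584;  exp(−rT) = exp(−0.083·2.5) = 0.8126
N(d₁) = N(0.24) = 0.5948;  N(d₂) = N(-0.09) = 0.4641
C = 330·0.9584·0.5948 − 380·0.8126·0.4641 = 188.1186 − 143.3085 = 44.8101

$44.81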